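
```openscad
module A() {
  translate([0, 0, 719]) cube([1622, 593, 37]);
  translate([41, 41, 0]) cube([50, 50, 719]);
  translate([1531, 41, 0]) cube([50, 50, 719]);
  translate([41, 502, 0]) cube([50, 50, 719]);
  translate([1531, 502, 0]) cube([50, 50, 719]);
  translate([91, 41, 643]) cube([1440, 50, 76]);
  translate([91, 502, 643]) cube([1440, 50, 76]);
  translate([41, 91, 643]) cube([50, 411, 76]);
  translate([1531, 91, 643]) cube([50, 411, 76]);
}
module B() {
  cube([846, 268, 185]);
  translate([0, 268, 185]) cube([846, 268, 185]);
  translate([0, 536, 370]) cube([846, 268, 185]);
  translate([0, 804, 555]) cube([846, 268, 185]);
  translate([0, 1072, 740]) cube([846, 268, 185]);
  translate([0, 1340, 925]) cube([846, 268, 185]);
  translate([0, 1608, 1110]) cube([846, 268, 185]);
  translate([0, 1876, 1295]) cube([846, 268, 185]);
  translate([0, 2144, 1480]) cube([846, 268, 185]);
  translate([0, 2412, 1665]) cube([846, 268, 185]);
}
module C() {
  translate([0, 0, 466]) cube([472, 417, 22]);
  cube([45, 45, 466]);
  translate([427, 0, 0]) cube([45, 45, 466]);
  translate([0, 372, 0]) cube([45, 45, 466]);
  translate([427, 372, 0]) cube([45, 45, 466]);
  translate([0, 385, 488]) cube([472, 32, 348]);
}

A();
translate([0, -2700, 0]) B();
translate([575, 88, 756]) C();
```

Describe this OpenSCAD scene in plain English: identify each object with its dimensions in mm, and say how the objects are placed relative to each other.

A is a table: top 1622 mm (x) × 593 mm (y), 37 mm thick, upper face at z = 756 mm, on four 50×50 mm square legs, each inset 41 mm from the nearest pair of top edges, running from z = 0 to the bottom of the top. Four apron rails, 50 mm thick and 76 mm tall, run between adjacent legs with their top edges flush with the underside of the top and their outer faces flush with the legs' outer faces.

B is a straight staircase of 10 solid steps. Each step is 846 mm wide (x), 268 mm deep (y, the going) and 185 mm tall (the rise). The first step rests on the floor; each subsequent step sits one going further in +y and one rise higher in +z, directly behind and above the previous step with no overlap.

C is a chair: 472×417 mm seat, 22 mm thick, top at z = 488 mm, on four 45 mm square corner legs flush with the seat edges. A 32 mm thick backrest slab spans the full seat width, extending 348 mm above the seat top, its back face flush with the seat's +y edge.

The staircase is on the floor beside the table on its −y side. The chair is on top of the table, centred.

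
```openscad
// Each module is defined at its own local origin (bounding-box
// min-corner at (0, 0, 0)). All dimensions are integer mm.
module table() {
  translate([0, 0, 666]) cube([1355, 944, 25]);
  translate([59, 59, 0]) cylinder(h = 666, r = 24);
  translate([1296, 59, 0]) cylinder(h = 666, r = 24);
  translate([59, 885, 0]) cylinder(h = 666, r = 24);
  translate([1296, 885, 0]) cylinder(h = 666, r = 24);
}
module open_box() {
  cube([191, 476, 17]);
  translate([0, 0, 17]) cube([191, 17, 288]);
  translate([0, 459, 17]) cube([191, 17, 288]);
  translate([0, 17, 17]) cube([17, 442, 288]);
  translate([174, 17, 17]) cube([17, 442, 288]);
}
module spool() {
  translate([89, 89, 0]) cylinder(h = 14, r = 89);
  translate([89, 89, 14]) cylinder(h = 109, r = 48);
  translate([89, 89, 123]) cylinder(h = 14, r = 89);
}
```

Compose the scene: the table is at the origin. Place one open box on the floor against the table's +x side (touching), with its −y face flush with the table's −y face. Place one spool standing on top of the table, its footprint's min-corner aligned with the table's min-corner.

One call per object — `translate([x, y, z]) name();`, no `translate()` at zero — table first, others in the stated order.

table();
translate([1355, 0, 0]) open_box();
translate([0, 0, 691]) spool();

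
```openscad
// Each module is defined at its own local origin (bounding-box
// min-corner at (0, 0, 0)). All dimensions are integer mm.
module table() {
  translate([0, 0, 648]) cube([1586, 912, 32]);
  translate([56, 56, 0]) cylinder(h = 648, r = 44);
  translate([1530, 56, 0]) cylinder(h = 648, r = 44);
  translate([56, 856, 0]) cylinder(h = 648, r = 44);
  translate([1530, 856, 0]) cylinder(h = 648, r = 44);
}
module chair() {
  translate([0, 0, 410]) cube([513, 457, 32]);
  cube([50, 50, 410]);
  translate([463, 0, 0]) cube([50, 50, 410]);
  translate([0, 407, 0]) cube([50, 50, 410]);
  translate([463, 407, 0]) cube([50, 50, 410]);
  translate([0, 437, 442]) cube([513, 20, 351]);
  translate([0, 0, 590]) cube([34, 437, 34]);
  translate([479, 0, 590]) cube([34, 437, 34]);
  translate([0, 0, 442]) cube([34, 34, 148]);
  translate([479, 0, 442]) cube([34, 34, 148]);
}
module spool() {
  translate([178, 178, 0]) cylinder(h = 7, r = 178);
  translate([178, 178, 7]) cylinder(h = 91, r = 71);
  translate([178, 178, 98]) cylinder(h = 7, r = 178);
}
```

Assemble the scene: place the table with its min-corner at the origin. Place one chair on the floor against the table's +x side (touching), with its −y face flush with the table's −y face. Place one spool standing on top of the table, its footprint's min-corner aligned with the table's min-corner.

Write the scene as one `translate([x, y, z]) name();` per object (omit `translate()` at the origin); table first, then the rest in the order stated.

table();
translate([1586, 0, 0]) chair();
translate([0, 0, 680]) spool();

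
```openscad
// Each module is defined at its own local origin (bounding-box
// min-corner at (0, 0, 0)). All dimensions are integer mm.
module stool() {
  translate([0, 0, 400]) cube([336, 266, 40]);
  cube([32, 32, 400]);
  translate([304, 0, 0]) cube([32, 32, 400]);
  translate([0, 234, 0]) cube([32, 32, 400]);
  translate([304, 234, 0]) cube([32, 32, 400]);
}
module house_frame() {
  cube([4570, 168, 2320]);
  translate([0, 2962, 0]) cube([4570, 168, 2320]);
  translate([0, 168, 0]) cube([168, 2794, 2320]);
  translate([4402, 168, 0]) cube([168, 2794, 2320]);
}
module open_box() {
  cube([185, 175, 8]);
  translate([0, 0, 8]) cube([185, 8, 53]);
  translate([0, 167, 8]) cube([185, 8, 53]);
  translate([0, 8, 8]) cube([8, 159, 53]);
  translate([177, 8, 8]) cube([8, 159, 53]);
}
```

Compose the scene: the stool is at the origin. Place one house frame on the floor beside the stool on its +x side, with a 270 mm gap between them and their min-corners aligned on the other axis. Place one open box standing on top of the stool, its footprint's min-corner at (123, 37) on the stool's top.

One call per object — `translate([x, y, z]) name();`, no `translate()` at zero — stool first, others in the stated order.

stool();
translate([606, 0, 0]) house_frame();
translate([123, 37, 440]) open_box();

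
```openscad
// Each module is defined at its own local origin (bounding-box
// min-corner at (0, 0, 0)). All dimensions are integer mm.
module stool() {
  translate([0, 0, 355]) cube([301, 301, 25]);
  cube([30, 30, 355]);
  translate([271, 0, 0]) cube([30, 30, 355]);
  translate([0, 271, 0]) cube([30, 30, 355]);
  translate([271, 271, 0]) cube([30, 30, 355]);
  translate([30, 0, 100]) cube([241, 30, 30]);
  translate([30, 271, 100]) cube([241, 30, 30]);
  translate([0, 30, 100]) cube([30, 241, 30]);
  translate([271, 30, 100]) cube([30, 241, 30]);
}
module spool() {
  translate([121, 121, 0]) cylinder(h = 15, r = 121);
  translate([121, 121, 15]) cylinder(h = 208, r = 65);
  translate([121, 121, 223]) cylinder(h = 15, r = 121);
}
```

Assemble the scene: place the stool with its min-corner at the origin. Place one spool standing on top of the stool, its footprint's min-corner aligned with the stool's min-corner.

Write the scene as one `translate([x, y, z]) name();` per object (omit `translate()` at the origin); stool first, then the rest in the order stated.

stool();
translate([0, 0, 380]) spool();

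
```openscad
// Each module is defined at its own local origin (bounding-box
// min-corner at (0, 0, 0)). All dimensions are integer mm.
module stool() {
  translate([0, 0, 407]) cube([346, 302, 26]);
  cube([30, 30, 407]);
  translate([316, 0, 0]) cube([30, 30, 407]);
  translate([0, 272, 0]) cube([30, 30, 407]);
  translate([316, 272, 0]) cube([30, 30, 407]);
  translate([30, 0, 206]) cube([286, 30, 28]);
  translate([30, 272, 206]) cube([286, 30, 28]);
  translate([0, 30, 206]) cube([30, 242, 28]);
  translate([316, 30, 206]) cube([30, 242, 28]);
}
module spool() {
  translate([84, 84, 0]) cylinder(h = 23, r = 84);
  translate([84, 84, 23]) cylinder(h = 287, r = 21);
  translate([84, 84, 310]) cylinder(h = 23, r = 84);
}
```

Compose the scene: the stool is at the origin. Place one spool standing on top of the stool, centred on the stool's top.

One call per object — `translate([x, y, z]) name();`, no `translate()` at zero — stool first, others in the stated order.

stool();
translate([89, 67, 433]) spool();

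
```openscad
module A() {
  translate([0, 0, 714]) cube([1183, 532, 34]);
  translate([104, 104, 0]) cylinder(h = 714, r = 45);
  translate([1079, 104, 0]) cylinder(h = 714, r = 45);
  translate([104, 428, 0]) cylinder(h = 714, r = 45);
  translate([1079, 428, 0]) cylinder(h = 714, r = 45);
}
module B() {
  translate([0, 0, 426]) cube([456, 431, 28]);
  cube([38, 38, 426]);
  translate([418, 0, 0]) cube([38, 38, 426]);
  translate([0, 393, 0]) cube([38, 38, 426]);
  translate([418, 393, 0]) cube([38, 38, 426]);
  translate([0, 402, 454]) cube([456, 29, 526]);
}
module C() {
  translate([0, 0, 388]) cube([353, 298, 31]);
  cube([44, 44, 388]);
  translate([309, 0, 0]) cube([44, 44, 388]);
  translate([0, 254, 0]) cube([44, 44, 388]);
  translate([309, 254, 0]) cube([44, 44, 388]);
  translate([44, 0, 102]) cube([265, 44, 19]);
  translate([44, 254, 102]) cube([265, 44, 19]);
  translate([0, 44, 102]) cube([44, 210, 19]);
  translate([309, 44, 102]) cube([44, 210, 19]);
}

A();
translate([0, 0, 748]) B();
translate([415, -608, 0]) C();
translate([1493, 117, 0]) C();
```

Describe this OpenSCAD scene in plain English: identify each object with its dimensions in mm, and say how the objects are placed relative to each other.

A is a table: top 1183 mm (x) × 532 mm (y), 34 mm thick, upper face at z = 748 mm, on four round legs of 90 mm diameter, each leg's bounding box inset 59 mm from the nearest pair of top edges, running from z = 0 to the bottom of the top.

B is a chair. The seat is a 456×431×28 mm slab with its top at z = 454 mm, on four 38×38 mm corner legs (flush with the seat edges, standing on z = 0). A flat backrest 29 mm thick, 526 mm tall, spans the full seat width and rises from the seat top along its +y edge, rear face flush with the rear of the seat.

C is a four-legged stool. The seat is a 353×298×31 mm slab whose top surface is at z = 419 mm; four square legs, each 44×44 mm in cross-section, run from the floor (z = 0) to the underside of the seat, each flush with a corner of the seat. Four stretchers, 44 mm wide and 19 mm tall, connect adjacent legs with their undersides at z = 102 mm, each running between the inner faces of the legs it joins and aligned with the legs' outer faces on the other axis.

The chair is on top of the table. Two stools sit around the table at the −y, +x sides.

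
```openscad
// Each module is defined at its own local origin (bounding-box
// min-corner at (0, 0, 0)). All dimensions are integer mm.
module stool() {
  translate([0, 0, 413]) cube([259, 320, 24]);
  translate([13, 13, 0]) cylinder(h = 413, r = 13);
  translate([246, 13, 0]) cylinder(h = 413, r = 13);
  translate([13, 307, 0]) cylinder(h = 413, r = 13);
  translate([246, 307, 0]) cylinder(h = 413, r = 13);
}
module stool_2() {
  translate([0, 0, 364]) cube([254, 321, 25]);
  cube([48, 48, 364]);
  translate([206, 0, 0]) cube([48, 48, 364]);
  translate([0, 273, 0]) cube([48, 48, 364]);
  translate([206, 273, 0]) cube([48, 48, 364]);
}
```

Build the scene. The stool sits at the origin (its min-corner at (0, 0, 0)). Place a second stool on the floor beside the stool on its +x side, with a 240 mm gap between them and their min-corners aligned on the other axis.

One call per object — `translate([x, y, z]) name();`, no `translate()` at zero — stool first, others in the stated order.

stool();
translate([499, 0, 0]) stool_2();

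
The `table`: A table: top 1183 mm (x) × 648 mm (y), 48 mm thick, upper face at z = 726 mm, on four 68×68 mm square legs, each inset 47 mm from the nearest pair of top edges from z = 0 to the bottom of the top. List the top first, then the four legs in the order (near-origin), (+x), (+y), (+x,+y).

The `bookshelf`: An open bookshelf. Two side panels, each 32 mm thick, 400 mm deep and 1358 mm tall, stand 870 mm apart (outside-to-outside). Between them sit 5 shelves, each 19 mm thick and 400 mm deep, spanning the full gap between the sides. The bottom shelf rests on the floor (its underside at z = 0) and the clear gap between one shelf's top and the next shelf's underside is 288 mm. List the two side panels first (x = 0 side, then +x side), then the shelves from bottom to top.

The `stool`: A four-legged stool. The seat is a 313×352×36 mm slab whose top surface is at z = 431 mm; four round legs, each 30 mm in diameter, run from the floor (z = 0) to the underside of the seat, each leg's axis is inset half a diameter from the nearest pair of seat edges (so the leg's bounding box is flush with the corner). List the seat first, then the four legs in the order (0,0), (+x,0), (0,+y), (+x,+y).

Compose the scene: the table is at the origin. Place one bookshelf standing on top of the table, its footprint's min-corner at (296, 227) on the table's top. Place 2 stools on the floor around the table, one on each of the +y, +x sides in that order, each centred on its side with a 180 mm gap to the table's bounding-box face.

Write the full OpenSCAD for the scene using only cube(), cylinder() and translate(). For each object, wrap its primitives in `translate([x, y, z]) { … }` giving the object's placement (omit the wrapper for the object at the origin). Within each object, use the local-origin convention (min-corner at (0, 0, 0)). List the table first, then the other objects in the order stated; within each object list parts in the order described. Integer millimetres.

translate([0, 0, 678]) cube([1183, 648, 48]);
translate([47, 47, 0]) cube([68, 68, 678]);
translate([1068, 47, 0]) cube([68, 68, 678]);
translate([47, 533, 0]) cube([68, 68, 678]);
translate([1068, 533, 0]) cube([68, 68, 678]);
translate([296, 227, 726]) {
  cube([32, 400, 1358]);
  translate([838, 0, 0]) cube([32, 400, 1358]);
  translate([32, 0, 0]) cube([806, 400, 19]);
  translate([32, 0, 307]) cube([806, 400, 19]);
  translate([32, 0, 614]) cube([806, 400, 19]);
  translate([32, 0, 921]) cube([806, 400, 19]);
  translate([32, 0, 1228]) cube([806, 400, 19]);
}
translate([435, 828, 0]) {
  translate([0, 0, 395]) cube([313, 352, 36]);
  translate([15, 15, 0]) cylinder(h = 395, r = 15);
  translate([298, 15, 0]) cylinder(h = 395, r = 15);
  translate([15, 337, 0]) cylinder(h = 395, r = 15);
  translate([298, 337, 0]) cylinder(h = 395, r = 15);
}
translate([1363, 148, 0]) {
  translate([0, 0, 395]) cube([313, 352, 36]);
  translate([15, 15, 0]) cylinder(h = 395, r = 15);
  translate([298, 15, 0]) cylinder(h = 395, r = 15);
  translate([15, 337, 0]) cylinder(h = 395, r = 15);
  translate([298, 337, 0]) cylinder(h = 395, r = 15);
}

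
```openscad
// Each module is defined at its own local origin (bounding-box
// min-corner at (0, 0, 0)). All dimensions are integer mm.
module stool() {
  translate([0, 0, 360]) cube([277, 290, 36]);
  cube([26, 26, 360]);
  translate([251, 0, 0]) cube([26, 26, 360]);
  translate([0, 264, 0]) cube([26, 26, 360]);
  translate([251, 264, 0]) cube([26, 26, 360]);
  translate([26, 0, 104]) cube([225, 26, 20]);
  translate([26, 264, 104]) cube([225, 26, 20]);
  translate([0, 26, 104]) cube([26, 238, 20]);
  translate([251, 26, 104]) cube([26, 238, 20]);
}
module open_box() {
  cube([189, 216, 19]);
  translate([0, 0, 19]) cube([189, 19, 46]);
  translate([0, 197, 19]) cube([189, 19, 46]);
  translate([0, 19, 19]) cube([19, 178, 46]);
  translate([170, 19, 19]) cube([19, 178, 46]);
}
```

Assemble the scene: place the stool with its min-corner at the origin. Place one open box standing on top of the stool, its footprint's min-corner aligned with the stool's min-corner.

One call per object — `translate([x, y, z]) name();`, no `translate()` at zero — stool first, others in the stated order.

stool();
translate([0, 0, 396]) open_box();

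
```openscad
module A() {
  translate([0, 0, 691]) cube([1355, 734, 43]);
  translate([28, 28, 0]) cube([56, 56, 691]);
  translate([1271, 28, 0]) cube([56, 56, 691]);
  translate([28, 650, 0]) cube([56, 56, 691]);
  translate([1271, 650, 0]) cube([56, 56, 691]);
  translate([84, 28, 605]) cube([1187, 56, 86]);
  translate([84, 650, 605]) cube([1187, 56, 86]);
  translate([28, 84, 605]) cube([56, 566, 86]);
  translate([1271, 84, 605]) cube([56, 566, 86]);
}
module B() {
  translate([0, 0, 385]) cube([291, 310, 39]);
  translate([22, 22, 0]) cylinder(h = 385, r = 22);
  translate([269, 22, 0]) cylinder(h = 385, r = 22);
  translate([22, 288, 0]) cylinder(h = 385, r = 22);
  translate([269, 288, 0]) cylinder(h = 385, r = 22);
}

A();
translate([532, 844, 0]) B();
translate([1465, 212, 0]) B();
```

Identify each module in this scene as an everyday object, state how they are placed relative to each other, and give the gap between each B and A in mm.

Each stool's nearest face is 110 mm from the table's bounding box.

A is a table. B is a stool. Two stools sit around the table at the +y, +x sides. The gap between each stool and the table is 110 mm.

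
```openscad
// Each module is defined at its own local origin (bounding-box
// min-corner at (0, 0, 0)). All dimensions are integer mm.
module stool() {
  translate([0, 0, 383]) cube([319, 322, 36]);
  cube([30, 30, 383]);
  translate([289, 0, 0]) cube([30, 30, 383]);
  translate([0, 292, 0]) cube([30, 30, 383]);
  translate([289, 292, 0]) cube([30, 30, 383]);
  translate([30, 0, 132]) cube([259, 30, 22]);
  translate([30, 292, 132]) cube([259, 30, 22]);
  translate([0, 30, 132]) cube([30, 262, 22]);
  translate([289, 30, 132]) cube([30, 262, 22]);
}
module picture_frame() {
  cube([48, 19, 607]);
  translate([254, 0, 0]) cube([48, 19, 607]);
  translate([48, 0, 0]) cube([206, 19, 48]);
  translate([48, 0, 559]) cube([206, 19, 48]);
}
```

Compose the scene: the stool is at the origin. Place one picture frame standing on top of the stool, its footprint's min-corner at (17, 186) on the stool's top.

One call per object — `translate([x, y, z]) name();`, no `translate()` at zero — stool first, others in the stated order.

stool();
translate([17, 186, 419]) picture_frame();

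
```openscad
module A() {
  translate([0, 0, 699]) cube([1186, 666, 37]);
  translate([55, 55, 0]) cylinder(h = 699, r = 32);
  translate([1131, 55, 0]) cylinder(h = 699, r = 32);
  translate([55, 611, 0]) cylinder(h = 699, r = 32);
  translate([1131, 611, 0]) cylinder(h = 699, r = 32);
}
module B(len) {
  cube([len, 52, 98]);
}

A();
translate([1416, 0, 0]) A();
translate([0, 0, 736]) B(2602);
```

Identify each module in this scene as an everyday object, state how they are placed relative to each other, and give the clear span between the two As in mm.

A is a table. B is a beam. A beam spans the tops of two tables. The clear span between the two tables is 230 mm.

Second table starts at x = 1416; first ends at x = 1186; clear span = 1416 − 1186 = 230 mm.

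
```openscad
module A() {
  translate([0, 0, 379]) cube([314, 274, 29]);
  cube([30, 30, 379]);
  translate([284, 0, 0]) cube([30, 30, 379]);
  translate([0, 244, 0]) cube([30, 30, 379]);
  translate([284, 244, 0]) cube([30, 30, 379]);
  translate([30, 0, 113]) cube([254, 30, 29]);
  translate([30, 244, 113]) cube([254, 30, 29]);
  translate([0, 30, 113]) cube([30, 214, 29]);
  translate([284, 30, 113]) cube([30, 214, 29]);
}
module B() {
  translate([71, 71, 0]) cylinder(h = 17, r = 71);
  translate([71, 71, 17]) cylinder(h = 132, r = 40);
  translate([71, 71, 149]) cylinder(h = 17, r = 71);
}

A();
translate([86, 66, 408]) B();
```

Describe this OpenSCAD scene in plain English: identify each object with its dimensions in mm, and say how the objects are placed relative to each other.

A is a simple wooden stool: a rectangular seat 314 mm (x) by 274 mm (y), 29 mm thick, top face at z = 408 mm, on four square legs, each 30×30 mm in cross-section. The legs rest on z = 0, each flush with a corner of the seat. Four stretchers, 30 mm wide and 29 mm tall, connect adjacent legs with their undersides at z = 113 mm, each running between the inner faces of the legs it joins and aligned with the legs' outer faces on the other axis.

B is a spool: two coaxial disc flanges of radius 71 mm and thickness 17 mm, joined by a core cylinder of radius 40 mm and height 132 mm. The lower flange rests on z = 0 and the three cylinders share a vertical axis.

The spool is on top of the stool, centred.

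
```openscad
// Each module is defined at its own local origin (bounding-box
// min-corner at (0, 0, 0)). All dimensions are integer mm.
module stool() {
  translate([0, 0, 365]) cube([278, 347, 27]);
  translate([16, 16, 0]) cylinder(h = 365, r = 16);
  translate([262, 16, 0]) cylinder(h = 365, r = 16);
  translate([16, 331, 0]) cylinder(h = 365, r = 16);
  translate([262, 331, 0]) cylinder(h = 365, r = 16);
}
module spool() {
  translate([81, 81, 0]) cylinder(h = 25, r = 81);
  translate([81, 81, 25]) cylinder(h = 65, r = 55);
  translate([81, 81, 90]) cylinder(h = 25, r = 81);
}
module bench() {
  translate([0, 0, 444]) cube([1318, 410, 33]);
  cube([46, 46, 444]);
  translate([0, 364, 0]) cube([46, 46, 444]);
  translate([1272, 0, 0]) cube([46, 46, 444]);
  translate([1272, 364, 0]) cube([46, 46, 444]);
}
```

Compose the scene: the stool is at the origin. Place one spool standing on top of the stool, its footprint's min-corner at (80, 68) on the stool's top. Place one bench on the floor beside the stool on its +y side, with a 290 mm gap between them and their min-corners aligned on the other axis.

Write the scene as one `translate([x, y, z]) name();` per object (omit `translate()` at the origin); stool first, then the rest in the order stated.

stool();
translate([80, 68, 392]) spool();
translate([0, 637, 0]) bench();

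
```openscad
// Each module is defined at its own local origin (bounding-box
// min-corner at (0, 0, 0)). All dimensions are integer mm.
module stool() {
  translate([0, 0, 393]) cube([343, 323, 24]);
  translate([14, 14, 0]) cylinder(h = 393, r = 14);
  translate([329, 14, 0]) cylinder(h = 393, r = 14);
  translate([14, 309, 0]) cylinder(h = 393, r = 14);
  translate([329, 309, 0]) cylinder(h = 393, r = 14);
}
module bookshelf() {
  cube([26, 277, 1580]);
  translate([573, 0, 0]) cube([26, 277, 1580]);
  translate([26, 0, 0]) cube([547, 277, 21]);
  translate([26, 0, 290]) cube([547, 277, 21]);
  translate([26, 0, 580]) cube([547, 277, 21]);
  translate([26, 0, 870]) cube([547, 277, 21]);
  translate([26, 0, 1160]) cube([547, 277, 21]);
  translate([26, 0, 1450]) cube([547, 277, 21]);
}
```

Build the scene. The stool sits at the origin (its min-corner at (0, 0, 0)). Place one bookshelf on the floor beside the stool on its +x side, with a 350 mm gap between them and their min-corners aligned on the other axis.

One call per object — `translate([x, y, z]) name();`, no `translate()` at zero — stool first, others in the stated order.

stool();
translate([693, 0, 0]) bookshelf();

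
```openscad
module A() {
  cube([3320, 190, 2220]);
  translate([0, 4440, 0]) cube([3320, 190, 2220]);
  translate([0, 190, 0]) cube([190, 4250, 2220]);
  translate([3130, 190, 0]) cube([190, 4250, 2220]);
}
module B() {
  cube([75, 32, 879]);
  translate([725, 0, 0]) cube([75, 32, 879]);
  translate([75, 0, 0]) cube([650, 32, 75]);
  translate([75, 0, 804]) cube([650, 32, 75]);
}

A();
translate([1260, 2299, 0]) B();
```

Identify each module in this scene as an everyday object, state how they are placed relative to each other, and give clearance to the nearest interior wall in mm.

Clearances: x = 1070, y = 2109; minimum 1070 mm.

A is a house frame. B is a picture frame. The picture frame sits inside the house frame, centred. The clearance to the nearest interior wall is 1070 mm.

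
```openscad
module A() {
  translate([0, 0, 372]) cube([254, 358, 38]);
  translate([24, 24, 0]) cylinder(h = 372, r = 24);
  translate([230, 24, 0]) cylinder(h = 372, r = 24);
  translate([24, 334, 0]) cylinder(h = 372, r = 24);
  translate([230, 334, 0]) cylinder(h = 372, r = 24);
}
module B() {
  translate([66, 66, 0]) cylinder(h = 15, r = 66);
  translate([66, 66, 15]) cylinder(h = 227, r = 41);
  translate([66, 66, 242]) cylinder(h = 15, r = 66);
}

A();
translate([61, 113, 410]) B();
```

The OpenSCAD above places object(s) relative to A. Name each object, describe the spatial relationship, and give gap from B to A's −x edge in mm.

A is a stool. B is a spool. The spool is on top of the stool, centred. The gap from the spool to the stool's −x edge is 61 mm.

The spool's min-x is at 61; the stool's min-x is 0; gap = 61 mm.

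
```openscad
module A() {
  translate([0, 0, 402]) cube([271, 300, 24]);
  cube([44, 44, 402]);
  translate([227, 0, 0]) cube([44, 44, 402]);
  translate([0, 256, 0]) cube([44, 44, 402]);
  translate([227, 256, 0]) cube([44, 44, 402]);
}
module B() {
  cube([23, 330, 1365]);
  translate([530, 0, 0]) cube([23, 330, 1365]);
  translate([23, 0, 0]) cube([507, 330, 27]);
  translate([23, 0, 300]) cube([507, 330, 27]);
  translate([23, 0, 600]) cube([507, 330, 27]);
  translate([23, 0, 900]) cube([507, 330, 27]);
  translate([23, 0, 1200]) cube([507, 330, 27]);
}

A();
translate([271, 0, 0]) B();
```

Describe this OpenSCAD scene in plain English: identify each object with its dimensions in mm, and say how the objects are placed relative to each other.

A is a four-legged stool. The seat is a 271×300×24 mm slab whose top surface is at z = 426 mm; four square legs, each 44×44 mm in cross-section, run from the floor (z = 0) to the underside of the seat, each flush with a corner of the seat.

B is an open bookshelf. Two side panels, each 23 mm thick, 330 mm deep and 1365 mm tall, stand 553 mm apart (outside-to-outside). Between them sit 5 shelves, each 27 mm thick and 330 mm deep, spanning the full gap between the sides. The bottom shelf rests on the floor (its underside at z = 0) and the clear gap between one shelf's top and the next shelf's underside is 273 mm.

The bookshelf is against the stool's +x side, with their −y faces flush.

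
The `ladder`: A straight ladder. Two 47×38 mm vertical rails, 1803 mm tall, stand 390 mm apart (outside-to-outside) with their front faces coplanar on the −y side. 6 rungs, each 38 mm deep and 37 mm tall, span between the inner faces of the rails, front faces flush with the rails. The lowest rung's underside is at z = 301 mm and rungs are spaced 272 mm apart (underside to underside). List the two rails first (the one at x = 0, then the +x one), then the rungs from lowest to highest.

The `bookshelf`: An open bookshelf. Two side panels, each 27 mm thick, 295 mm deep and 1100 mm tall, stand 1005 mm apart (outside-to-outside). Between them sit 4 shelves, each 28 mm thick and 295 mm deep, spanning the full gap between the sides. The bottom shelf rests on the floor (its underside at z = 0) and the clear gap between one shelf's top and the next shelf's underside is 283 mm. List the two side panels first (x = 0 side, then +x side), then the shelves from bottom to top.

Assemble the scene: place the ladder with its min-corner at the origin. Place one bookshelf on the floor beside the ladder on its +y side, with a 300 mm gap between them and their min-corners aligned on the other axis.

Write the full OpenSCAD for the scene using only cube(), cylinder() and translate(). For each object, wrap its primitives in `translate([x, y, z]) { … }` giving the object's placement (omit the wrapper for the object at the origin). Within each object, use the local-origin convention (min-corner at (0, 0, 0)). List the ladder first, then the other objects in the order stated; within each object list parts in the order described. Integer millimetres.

cube([47, 38, 1803]);
translate([343, 0, 0]) cube([47, 38, 1803]);
translate([47, 0, 301]) cube([296, 38, 37]);
translate([47, 0, 573]) cube([296, 38, 37]);
translate([47, 0, 845]) cube([296, 38, 37]);
translate([47, 0, 1117]) cube([296, 38, 37]);
translate([47, 0, 1389]) cube([296, 38, 37]);
translate([47, 0, 1661]) cube([296, 38, 37]);
translate([0, 338, 0]) {
  cube([27, 295, 1100]);
  translate([978, 0, 0]) cube([27, 295, 1100]);
  translate([27, 0, 0]) cube([951, 295, 28]);
  translate([27, 0, 311]) cube([951, 295, 28]);
  translate([27, 0, 622]) cube([951, 295, 28]);
  translate([27, 0, 933]) cube([951, 295, 28]);
}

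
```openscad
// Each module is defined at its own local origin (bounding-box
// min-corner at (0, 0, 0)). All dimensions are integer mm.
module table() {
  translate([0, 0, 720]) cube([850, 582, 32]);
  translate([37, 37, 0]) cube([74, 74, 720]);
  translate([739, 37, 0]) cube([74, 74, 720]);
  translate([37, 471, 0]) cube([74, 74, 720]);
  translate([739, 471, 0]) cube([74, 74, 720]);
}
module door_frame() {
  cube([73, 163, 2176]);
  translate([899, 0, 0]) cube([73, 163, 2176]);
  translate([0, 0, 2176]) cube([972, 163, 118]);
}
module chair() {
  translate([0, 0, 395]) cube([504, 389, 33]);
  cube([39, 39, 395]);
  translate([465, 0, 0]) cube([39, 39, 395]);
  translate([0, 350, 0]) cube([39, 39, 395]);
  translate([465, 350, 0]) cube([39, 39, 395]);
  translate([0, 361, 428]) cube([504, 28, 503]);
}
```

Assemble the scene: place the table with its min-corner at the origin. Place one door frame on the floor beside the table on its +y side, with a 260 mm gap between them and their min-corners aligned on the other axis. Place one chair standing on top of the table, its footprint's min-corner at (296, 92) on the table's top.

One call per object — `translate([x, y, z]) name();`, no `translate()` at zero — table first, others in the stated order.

table();
translate([0, 842, 0]) door_frame();
translate([296, 92, 752]) chair();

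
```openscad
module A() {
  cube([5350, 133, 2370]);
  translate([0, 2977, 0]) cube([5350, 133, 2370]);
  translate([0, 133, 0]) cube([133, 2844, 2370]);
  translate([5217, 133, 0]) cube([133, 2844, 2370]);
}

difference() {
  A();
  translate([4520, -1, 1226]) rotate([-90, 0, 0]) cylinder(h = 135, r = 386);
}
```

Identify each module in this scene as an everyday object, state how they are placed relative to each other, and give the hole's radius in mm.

A is a house frame. The house frame has a circular hole through its front wall. The hole's radius is 386 mm.

The subtracted cylinder has r = 386 mm.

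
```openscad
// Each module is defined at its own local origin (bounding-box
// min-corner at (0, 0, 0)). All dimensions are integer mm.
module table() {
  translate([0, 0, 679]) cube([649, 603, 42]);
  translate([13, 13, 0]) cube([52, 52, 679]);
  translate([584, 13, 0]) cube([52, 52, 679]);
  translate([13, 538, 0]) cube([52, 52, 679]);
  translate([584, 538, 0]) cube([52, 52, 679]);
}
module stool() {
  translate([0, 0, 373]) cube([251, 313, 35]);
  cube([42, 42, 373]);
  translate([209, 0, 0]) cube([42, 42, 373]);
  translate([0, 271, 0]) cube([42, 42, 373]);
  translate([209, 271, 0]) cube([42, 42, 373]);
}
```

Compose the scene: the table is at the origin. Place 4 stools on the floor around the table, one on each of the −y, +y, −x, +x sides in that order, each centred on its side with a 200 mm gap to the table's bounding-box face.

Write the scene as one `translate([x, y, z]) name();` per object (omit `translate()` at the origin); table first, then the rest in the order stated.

table();
translate([199, -513, 0]) stool();
translate([199, 803, 0]) stool();
translate([-451, 145, 0]) stool();
translate([849, 145, 0]) stool();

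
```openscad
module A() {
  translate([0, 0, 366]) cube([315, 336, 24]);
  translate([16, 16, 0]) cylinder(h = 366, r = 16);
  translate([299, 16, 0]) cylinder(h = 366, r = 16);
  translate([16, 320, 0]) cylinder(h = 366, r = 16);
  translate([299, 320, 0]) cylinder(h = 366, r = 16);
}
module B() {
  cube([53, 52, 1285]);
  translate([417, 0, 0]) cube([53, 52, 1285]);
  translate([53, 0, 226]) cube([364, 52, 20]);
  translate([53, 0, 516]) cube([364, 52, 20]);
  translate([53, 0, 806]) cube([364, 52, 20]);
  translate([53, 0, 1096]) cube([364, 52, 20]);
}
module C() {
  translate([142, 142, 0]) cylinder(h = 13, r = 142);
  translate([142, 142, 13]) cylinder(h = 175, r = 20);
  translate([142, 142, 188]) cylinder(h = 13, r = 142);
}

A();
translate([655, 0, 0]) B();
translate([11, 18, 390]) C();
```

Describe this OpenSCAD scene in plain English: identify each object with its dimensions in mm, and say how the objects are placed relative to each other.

A is a simple wooden stool: a rectangular seat 315 mm (x) by 336 mm (y), 24 mm thick, top face at z = 390 mm, on four round legs, each 32 mm in diameter. The legs rest on z = 0, each leg's axis is inset half a diameter from the nearest pair of seat edges (so the leg's bounding box is flush with the corner).

B is a straight ladder. Two 53×52 mm vertical rails, 1285 mm tall, stand 470 mm apart (outside-to-outside) with their front faces coplanar on the −y side. 4 rungs, each 52 mm deep and 20 mm tall, span between the inner faces of the rails, front faces flush with the rails. The lowest rung's underside is at z = 226 mm and rungs are spaced 290 mm apart (underside to underside).

C is a spool: two coaxial disc flanges of radius 142 mm and thickness 13 mm, joined by a core cylinder of radius 20 mm and height 175 mm. The lower flange rests on z = 0 and the three cylinders share a vertical axis.

The ladder is on the floor beside the stool on its +x side. The spool is on top of the stool.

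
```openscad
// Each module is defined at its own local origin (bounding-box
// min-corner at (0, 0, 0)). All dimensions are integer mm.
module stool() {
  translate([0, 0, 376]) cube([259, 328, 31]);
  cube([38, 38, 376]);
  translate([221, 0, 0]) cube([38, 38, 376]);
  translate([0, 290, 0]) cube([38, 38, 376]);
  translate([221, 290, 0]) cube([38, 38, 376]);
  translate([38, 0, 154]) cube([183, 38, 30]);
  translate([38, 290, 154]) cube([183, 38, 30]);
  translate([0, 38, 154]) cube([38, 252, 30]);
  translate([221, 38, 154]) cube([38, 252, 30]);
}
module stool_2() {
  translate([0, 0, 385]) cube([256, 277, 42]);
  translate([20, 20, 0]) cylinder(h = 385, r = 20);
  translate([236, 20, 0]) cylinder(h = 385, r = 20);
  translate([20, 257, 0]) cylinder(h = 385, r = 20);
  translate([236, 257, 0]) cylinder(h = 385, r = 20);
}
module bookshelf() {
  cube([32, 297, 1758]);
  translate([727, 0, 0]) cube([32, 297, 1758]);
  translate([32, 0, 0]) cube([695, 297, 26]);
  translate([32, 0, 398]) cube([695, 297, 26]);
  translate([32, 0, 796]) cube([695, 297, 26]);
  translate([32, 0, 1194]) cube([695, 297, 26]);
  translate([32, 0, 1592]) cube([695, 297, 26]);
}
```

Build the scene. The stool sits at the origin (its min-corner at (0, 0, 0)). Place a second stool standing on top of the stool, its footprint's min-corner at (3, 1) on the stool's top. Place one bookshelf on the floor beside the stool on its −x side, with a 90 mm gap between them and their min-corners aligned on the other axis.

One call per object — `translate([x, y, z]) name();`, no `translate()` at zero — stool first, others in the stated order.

stool();
translate([3, 1, 407]) stool_2();
translate([-849, 0, 0]) bookshelf();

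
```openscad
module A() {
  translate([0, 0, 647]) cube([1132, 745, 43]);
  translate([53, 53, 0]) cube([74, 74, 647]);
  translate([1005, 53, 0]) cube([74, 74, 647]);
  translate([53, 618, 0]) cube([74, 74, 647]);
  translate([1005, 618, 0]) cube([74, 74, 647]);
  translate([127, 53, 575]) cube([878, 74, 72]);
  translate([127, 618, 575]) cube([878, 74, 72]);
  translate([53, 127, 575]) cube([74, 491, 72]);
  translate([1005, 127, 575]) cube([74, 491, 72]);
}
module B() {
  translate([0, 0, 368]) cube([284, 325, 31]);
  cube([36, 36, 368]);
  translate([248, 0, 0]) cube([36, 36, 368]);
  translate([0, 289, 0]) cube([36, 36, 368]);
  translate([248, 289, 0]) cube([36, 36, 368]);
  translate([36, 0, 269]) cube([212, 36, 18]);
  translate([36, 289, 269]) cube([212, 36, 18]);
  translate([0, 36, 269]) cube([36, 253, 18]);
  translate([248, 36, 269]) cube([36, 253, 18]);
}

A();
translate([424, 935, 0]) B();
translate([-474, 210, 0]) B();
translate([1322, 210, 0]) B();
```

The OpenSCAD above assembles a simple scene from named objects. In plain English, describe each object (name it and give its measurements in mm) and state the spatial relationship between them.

A is a rectangular dining table. The top is 1132×745×43 mm with its upper surface at z = 690 mm. It stands on four 74×74 mm square legs, each inset 53 mm from the nearest pair of top edges, running from the floor to the underside of the top. Four apron rails, 74 mm thick and 72 mm tall, run between adjacent legs with their top edges flush with the underside of the top and their outer faces flush with the legs' outer faces.

B is a four-legged stool. The seat is 284×325 mm, 31 mm thick, top at z = 399 mm. It stands on four square legs, each 36×36 mm in cross-section, from z = 0 to the seat underside, each flush with a corner of the seat. Four stretchers, 36 mm wide and 18 mm tall, connect adjacent legs with their undersides at z = 269 mm, each running between the inner faces of the legs it joins and aligned with the legs' outer faces on the other axis.

Three stools sit around the table at the +y, −x, +x sides.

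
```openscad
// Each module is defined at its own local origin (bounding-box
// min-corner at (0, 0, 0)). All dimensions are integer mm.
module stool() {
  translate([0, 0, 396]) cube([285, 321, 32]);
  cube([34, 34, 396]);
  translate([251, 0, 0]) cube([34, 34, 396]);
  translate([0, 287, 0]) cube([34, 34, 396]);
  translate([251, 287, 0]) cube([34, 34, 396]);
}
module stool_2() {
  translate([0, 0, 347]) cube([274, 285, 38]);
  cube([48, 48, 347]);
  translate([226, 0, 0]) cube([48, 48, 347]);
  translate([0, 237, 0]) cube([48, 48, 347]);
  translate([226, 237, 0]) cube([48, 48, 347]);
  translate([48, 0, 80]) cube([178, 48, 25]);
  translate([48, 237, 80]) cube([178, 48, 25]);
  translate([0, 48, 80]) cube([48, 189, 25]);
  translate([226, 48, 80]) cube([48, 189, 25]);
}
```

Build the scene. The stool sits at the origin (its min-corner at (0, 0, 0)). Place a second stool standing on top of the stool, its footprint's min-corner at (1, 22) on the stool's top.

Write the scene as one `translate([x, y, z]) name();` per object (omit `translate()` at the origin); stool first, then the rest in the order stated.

stool();
translate([1, 22, 428]) stool_2();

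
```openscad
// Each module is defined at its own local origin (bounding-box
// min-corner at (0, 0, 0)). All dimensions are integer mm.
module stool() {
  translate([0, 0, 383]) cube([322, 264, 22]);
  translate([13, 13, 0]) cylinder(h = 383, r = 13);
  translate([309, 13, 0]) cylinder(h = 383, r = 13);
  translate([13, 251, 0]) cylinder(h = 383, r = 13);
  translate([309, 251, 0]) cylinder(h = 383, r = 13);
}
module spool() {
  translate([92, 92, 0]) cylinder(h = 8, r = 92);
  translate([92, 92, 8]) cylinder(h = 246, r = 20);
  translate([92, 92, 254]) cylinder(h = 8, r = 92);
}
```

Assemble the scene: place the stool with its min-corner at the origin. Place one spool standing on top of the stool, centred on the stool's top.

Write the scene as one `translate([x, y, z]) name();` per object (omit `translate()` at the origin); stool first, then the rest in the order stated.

stool();
translate([69, 40, 405]) spool();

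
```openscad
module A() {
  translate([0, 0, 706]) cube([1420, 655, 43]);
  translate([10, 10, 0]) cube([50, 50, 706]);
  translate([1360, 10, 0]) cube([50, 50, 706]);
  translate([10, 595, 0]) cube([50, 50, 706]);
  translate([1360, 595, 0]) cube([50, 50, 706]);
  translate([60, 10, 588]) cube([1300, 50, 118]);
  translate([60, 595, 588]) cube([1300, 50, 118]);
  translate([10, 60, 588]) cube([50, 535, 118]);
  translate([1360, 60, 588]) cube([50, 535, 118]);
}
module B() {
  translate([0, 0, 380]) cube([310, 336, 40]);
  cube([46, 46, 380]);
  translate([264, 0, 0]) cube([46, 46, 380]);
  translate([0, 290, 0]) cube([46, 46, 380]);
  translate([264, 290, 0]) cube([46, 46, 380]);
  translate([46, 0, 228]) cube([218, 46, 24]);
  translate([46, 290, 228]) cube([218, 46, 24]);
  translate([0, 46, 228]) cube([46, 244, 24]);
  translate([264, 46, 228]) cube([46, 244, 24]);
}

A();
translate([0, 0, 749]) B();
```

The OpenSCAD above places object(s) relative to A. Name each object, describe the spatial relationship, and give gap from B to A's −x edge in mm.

A is a table. B is a stool. The stool is on top of the table. The gap from the stool to the table's −x edge is 0 mm.

The stool's min-x is at 0; the table's min-x is 0; gap = 0 mm.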